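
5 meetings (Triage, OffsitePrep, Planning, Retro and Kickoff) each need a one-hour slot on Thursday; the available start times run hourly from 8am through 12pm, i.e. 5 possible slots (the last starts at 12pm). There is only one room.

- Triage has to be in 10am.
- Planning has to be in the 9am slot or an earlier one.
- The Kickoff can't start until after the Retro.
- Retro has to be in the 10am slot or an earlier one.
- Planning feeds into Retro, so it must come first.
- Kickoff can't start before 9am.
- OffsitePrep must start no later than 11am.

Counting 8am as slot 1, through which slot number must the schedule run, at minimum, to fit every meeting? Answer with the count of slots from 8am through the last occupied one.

5 slots

The precedence chain requires at least 3 distinct slots.
With at most 1 per slot and 5 meetings, at least 5 slots are needed.
5 works (last occupied slot: 12pm): for example Planning in 8am; OffsitePrep in 11am; Triage in 10am; Kickoff in 12pm; Retro in 9am.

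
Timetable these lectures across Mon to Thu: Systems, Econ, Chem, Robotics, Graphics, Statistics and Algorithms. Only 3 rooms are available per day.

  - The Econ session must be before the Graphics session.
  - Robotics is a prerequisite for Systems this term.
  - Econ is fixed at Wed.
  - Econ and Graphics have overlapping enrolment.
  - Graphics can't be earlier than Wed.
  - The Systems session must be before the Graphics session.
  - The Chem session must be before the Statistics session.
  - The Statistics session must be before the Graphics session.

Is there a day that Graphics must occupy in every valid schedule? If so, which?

Graphics's window is Wed–Thu.
Econ is fixed at Wed, and Graphics can't share a day with Econ.
So Graphics must be Thu.

Thu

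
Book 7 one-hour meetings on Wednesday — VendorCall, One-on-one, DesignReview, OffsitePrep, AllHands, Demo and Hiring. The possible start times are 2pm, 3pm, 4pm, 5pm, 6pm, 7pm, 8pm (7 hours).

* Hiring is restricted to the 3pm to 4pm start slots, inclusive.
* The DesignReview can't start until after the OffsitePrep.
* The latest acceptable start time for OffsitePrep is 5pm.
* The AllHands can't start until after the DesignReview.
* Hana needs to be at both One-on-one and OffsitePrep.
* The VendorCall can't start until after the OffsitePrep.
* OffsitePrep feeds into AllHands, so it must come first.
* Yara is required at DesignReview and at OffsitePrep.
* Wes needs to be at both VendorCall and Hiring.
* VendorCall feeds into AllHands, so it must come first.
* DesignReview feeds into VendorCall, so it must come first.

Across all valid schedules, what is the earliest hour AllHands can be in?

5pm

Precedence pushes AllHands to at least 5pm.
AllHands at 5pm is achievable: Demo=2pm; Hiring=3pm; AllHands=5pm; One-on-one=3pm; VendorCall=4pm; OffsitePrep=2pm; DesignReview=3pm.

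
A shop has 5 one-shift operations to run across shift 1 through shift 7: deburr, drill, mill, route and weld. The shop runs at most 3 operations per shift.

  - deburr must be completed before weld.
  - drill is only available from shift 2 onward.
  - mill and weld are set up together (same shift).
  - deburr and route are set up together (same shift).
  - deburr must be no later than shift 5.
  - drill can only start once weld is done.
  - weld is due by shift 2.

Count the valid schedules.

5

Splitting on drill: it can be shift 3 (1), shift 4 (1), shift 5 (1), shift 6 (1), shift 7 (1). Listing each branch's schedules as (deburr, mill, route, weld) by shift number:
drill=shift 3: (1,2,1,2) — 1.
drill=shift 4: (1,2,1,2) — 1.
drill=shift 5: (1,2,1,2) — 1.
drill=shift 6: (1,2,1,2) — 1.
drill=shift 7: (1,2,1,2) — 1.
Summing: 1 + 1 + 1 + 1 + 1 = 5.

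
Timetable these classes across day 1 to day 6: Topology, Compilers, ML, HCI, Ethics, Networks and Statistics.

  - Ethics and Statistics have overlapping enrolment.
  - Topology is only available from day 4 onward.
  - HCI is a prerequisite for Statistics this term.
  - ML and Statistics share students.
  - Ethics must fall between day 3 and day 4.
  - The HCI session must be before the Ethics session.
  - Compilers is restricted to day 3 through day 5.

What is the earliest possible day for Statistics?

day 2

Precedence pushes Statistics to at least day 2.
Statistics at day 2 is achievable: HCI -> day 1; Networks -> day 1; Statistics -> day 2; Ethics -> day 3; ML -> day 1; Compilers -> day 3; Topology -> day 4.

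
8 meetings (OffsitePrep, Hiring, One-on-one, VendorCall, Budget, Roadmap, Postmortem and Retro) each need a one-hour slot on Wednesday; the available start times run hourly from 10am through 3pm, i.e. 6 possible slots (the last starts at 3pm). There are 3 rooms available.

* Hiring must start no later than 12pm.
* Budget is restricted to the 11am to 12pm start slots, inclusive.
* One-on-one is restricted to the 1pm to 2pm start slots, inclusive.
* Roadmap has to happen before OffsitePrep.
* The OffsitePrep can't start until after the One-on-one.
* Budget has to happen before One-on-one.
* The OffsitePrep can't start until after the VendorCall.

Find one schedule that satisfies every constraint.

OffsitePrep=2pm, Postmortem=11am, Hiring=10am, Budget=11am, One-on-one=1pm, VendorCall=10am, Retro=11am, Roadmap=10am

Checking: Budget(11am) before One-on-one(1pm); One-on-one(1pm) before OffsitePrep(2pm); VendorCall(10am) before OffsitePrep(2pm); Roadmap(10am) before OffsitePrep(2pm); One-on-one=1pm in [1pm,2pm]; Hiring=10am in [10am,12pm]; Budget=11am in [11am,12pm]; max 3 per slot (cap 3).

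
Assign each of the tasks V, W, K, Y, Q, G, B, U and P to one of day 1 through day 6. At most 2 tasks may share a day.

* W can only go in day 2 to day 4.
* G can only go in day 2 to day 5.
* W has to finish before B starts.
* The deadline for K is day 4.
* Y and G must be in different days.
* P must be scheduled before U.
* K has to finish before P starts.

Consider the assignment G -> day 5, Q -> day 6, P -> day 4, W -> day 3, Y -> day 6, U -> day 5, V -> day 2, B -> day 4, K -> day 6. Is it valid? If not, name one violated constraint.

No. The deadline for K is day 4 is not satisfied.

P must be scheduled before U — holds.
W can only go in day 2 to day 4 — holds.
Y and G must be in different days — holds.
G can only go in day 2 to day 5 — holds.
W has to finish before B starts — holds.
K has to finish before P starts — violated.
At most 2 tasks may share a day — violated.
The deadline for K is day 4 — violated.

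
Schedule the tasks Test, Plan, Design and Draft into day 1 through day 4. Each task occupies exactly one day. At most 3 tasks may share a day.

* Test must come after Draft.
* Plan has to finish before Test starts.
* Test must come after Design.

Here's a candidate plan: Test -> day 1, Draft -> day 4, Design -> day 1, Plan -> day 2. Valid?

Test must come after Design — violated.
Test must come after Draft — violated.
Plan has to finish before Test starts — violated.
At most 3 tasks may share a day — holds.

No — it violates: Test must come after Draft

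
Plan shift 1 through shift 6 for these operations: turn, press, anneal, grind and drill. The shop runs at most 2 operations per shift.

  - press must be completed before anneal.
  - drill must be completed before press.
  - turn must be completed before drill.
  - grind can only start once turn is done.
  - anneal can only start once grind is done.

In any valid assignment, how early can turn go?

shift 1

Downstream work caps turn at shift 3.
turn at shift 1 is achievable: drill=shift 2; anneal=shift 4; press=shift 3; turn=shift 1; grind=shift 2.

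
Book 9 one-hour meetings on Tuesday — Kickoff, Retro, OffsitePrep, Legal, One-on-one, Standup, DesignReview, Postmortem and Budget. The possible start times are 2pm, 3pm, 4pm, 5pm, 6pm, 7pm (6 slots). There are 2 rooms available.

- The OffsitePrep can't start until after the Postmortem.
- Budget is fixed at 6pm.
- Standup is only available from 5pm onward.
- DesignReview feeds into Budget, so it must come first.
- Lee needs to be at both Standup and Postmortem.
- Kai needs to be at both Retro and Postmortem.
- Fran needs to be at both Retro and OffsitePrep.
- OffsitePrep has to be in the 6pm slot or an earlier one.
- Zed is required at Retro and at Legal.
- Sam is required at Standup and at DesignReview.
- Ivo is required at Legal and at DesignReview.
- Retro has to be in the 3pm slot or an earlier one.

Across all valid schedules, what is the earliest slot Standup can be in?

Standup is available from 5pm.
Standup at 5pm is achievable: Kickoff -> 3pm; Budget -> 6pm; One-on-one -> 5pm; DesignReview -> 2pm; Postmortem -> 3pm; Legal -> 4pm; OffsitePrep -> 4pm; Standup -> 5pm; Retro -> 2pm.

5pm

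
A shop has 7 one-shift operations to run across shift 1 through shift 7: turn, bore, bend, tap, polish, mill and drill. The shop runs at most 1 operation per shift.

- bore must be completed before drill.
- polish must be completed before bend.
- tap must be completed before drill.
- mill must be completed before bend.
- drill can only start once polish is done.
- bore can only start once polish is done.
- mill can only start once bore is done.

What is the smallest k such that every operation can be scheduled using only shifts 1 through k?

The precedence chain requires at least 4 distinct shifts.
With at most 1 per shift and 7 operations, at least 7 shifts are needed.
7 works (last occupied shift: shift 7): for example bore in shift 2, tap in shift 3, drill in shift 4, mill in shift 5, bend in shift 6, turn in shift 7, polish in shift 1.

7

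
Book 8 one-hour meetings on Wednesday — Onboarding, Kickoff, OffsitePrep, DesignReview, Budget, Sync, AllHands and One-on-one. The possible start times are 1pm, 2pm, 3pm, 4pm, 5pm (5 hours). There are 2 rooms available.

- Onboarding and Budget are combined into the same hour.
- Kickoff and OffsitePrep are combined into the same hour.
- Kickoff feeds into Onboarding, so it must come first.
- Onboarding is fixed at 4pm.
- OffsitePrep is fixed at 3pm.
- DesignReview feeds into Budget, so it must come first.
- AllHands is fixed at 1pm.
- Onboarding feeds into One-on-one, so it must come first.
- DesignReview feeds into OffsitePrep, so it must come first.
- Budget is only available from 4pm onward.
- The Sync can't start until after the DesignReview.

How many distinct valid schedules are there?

3

Enumerating: Sync in 2pm; AllHands in 1pm; One-on-one in 5pm; Onboarding in 4pm; DesignReview in 1pm; Budget in 4pm; OffsitePrep in 3pm; Kickoff in 3pm | DesignReview=1pm; One-on-one=5pm; Onboarding=4pm; AllHands=1pm; Budget=4pm; Sync=5pm; Kickoff=3pm; OffsitePrep=3pm | DesignReview=2pm; Kickoff=3pm; One-on-one=5pm; Sync=5pm; Onboarding=4pm; Budget=4pm; AllHands=1pm; OffsitePrep=3pm.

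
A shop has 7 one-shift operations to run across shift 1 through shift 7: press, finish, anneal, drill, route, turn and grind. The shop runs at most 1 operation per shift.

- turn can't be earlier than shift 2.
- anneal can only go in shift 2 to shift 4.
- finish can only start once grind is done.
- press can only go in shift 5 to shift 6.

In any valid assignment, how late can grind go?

Downstream work caps grind at shift 6.
grind at shift 6 is achievable: grind -> shift 6; drill -> shift 1; turn -> shift 3; anneal -> shift 2; route -> shift 4; finish -> shift 7; press -> shift 5.

shift 6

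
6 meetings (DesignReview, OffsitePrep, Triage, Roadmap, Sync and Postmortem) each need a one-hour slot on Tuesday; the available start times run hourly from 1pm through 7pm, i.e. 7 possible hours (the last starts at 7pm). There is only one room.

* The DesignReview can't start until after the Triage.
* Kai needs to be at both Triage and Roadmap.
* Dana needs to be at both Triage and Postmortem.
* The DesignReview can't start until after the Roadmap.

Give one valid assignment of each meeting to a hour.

Roadmap in 2pm, DesignReview in 3pm, Sync in 5pm, OffsitePrep in 4pm, Triage in 1pm, Postmortem in 6pm

Checking: Triage(1pm) before DesignReview(3pm); Roadmap(2pm) before DesignReview(3pm); Triage(1pm) != Roadmap(2pm); Triage(1pm) != Postmortem(6pm); max 1 per hour (cap 1).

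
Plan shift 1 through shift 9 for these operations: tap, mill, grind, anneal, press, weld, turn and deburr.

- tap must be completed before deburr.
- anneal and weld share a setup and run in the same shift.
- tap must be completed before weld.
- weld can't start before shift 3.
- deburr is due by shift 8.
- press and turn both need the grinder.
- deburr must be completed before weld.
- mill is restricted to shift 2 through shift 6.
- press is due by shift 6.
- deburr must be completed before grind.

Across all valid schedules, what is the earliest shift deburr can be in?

Precedence pushes deburr to at least shift 2; deburr's own window allows nothing later than shift 8.
deburr at shift 2 is achievable: anneal=shift 3, weld=shift 3, grind=shift 3, press=shift 1, tap=shift 1, turn=shift 2, deburr=shift 2, mill=shift 2.

shift 2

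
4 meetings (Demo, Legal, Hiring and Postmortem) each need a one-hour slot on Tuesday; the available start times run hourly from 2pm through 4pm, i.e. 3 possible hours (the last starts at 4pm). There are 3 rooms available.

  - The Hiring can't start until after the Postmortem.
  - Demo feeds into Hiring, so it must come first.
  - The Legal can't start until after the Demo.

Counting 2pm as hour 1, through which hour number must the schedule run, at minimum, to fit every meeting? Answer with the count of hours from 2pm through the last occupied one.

The precedence chain requires at least 2 distinct hours.
With at most 3 per hour and 4 meetings, at least 2 hours are needed.
2 works (last occupied hour: 3pm): for example Postmortem=2pm, Demo=2pm, Hiring=3pm, Legal=3pm.

2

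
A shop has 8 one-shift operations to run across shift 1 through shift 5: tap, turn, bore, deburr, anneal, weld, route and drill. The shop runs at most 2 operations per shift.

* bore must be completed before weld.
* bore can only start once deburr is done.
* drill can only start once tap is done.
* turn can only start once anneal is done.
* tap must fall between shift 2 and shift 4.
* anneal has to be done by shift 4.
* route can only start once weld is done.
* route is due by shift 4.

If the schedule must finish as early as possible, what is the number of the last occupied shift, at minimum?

shift 4

The precedence chain requires at least 4 distinct shifts.
With at most 2 per shift and 8 operations, at least 4 shifts are needed.
4 works (last occupied shift: shift 4): for example turn=shift 3; drill=shift 4; deburr=shift 1; weld=shift 3; tap=shift 2; route=shift 4; anneal=shift 1; bore=shift 2.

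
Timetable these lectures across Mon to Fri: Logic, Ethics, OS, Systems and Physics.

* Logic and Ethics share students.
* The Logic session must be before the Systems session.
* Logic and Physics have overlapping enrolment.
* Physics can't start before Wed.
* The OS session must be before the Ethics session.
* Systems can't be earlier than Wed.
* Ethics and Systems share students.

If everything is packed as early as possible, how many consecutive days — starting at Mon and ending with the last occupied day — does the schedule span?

3

The precedence chain requires at least 2 distinct days.
Systems can't be placed before Wed — that is day 3 counting from Mon — so the schedule must run through at least 3 days.
3 works (last occupied day: Wed): for example Logic=Mon; Systems=Wed; OS=Mon; Physics=Wed; Ethics=Tue.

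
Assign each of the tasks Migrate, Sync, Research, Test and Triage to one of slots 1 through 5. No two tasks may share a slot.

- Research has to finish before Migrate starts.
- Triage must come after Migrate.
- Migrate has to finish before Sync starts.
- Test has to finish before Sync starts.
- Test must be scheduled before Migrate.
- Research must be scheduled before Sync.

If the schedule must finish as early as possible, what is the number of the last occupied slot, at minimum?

The precedence chain requires at least 3 distinct slots.
With at most 1 per slot and 5 tasks, at least 5 slots are needed.
5 works (last occupied slot: 5): for example Test=2; Sync=4; Research=1; Migrate=3; Triage=5.

slot 5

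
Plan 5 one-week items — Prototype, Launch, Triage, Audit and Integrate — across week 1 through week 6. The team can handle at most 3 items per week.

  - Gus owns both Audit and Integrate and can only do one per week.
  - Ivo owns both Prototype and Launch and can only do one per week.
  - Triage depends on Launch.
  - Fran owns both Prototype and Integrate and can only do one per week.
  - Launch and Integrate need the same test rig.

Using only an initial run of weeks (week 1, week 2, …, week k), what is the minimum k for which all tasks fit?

3

The precedence chain requires at least 2 distinct weeks.
With at most 3 per week and 5 tasks, at least 2 weeks are needed.
Could 2 weeks be enough, i.e. nothing placed later than week 2? No: Triage must come after Launch (at week 1 or later) → {week 2}; Launch must come before Triage (at week 2 or earlier) → {week 1}; Prototype can't share with Launch (week 1) → {week 2}; Integrate can't share with Launch (week 1) → {week 2}; Integrate can't share with Prototype (week 2) → nothing is left.
So 2 weeks is not enough.
3 works (last occupied week: week 3): for example Launch in week 1; Audit in week 1; Triage in week 2; Integrate in week 3; Prototype in week 2.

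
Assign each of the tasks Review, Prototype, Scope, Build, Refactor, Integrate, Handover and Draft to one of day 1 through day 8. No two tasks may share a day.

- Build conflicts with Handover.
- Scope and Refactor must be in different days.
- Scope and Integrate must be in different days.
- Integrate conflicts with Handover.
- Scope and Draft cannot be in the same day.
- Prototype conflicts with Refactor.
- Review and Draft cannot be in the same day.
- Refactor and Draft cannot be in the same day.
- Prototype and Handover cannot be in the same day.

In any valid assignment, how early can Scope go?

day 1

Scope at day 1 is achievable: Review=day 2; Handover=day 7; Draft=day 8; Refactor=day 5; Integrate=day 6; Build=day 4; Prototype=day 3; Scope=day 1.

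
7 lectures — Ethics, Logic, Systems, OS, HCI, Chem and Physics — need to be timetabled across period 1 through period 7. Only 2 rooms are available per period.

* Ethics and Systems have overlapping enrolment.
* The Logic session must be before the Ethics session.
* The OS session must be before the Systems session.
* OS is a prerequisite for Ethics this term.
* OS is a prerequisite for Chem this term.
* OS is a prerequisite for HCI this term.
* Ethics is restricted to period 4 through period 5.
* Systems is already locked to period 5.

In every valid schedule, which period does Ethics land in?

Ethics's window is period 4–period 5.
Systems is fixed at period 5, and Ethics can't share a period with Systems.
So Ethics must be period 4.

period 4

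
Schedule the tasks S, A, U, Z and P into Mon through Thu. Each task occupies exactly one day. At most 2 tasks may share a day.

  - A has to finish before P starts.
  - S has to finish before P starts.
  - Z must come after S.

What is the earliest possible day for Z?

Precedence pushes Z to at least Tue.
Z at Tue is achievable: U in Wed; S in Mon; A in Mon; Z in Tue; P in Tue.

Tue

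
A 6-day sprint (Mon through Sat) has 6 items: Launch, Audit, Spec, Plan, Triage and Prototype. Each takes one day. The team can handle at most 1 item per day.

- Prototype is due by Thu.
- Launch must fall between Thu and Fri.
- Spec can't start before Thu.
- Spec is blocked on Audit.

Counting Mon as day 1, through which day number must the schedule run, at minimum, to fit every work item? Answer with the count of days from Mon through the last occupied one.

The precedence chain requires at least 2 distinct days.
With at most 1 per day and 6 work items, at least 6 days are needed.
Launch can't be placed before Thu — that is day 4 counting from Mon — so the schedule must run through at least 4 days.
6 works (last occupied day: Sat): for example Launch=Thu; Plan=Wed; Prototype=Mon; Audit=Tue; Triage=Sat; Spec=Fri.

6 days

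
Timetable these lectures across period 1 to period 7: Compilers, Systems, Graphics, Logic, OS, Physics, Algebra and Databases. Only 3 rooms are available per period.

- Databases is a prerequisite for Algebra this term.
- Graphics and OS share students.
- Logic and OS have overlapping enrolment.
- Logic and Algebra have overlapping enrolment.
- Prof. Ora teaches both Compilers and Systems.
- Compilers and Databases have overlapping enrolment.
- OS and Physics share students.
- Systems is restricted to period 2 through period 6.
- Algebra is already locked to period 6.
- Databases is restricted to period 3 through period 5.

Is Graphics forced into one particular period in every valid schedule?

No

Graphics can be period 1 (e.g. Logic in period 1, OS in period 2, Graphics in period 1, Physics in period 3, Systems in period 2, Algebra in period 6, Databases in period 3, Compilers in period 1) or period 2 (e.g. Databases -> period 3; Logic -> period 1; Graphics -> period 2; Physics -> period 1; Compilers -> period 1; Algebra -> period 6; OS -> period 3; Systems -> period 2).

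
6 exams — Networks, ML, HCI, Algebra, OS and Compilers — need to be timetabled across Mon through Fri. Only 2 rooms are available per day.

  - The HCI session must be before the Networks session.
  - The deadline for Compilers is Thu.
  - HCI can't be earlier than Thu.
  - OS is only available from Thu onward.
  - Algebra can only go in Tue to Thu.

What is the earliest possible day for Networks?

Fri

Precedence pushes Networks to at least Fri.
Networks at Fri is achievable: Algebra in Tue, HCI in Thu, Networks in Fri, Compilers in Mon, ML in Mon, OS in Thu.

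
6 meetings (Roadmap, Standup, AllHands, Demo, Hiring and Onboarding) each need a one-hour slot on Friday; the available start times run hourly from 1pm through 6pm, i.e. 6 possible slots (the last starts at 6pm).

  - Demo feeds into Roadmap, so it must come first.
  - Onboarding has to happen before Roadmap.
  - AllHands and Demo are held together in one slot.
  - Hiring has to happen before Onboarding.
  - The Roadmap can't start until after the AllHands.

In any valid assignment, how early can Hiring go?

1pm

Downstream work caps Hiring at 4pm.
Hiring at 1pm is achievable: Hiring=1pm, Demo=1pm, Roadmap=3pm, AllHands=1pm, Onboarding=2pm, Standup=1pm.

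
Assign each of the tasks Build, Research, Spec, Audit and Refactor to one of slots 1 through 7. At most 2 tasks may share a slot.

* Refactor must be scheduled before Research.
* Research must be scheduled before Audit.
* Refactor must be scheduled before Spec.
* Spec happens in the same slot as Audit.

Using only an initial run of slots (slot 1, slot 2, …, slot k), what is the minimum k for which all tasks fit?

The precedence chain requires at least 3 distinct slots.
With at most 2 per slot and 5 tasks, at least 3 slots are needed.
3 works (last occupied slot: 3): for example Build in 1; Research in 2; Audit in 3; Spec in 3; Refactor in 1.

3 slots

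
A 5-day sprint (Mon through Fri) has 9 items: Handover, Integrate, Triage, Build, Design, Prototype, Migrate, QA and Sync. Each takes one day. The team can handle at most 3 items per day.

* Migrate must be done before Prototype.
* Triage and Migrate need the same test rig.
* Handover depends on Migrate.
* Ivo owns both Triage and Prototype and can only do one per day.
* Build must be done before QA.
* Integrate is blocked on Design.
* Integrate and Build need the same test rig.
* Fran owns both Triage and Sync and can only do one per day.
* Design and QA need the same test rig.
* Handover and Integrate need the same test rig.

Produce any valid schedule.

Build -> Mon, Triage -> Wed, Handover -> Tue, Prototype -> Tue, Design -> Mon, Integrate -> Wed, Migrate -> Mon, Sync -> Thu, QA -> Tue

Checking: Build(Mon) before QA(Tue); Migrate(Mon) before Prototype(Tue); Design(Mon) before Integrate(Wed); Migrate(Mon) before Handover(Tue); Triage(Wed) != Prototype(Tue); Integrate(Wed) != Build(Mon); Design(Mon) != QA(Tue); Triage(Wed) != Sync(Thu); Handover(Tue) != Integrate(Wed); Triage(Wed) != Migrate(Mon); max 3 per day (cap 3).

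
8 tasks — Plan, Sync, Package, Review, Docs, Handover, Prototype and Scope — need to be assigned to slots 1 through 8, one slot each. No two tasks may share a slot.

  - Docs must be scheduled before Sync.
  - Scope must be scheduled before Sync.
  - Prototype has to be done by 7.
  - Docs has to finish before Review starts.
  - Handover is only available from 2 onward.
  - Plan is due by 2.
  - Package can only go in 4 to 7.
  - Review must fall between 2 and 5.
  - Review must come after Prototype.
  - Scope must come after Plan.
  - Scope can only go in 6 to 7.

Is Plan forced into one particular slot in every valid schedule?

Plan can be 1 (e.g. Sync in 8, Handover in 7, Prototype in 2, Review in 4, Docs in 3, Plan in 1, Scope in 6, Package in 5) or 2 (e.g. Review -> 4, Docs -> 3, Handover -> 7, Scope -> 6, Sync -> 8, Prototype -> 1, Package -> 5, Plan -> 2).

No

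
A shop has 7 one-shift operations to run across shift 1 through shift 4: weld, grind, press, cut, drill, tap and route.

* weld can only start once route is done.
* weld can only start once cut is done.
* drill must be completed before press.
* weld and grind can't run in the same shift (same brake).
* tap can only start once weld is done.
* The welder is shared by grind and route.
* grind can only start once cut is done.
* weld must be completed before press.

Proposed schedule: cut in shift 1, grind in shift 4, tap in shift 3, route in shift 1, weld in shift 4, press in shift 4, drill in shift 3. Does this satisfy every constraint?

weld can only start once route is done — holds.
grind can only start once cut is done — holds.
weld and grind can't run in the same shift (same brake) — violated.
drill must be completed before press — holds.
weld can only start once cut is done — holds.
weld must be completed before press — violated.
The welder is shared by grind and route — holds.
tap can only start once weld is done — violated.

No — it violates: tap can only start once weld is done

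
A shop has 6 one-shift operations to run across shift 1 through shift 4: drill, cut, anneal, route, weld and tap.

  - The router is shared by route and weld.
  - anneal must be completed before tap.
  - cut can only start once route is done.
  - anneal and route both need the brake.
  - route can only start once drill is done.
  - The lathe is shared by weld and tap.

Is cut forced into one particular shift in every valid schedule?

No

cut can be shift 3 (e.g. cut -> shift 3, route -> shift 2, weld -> shift 1, anneal -> shift 1, drill -> shift 1, tap -> shift 2) or shift 4 (e.g. tap in shift 2, anneal in shift 1, cut in shift 4, drill in shift 1, weld in shift 1, route in shift 2).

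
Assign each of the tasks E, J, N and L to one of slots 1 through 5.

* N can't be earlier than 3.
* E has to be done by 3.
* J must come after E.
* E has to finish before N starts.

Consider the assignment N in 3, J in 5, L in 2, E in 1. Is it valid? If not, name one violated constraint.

E has to finish before N starts — holds.
N can't be earlier than 3 — holds.
J must come after E — holds.
E has to be done by 3 — holds.

Yes, all constraints hold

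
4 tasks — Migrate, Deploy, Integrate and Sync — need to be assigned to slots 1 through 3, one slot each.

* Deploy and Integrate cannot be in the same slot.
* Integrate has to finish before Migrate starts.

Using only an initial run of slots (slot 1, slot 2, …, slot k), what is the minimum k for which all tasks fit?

2 slots

The precedence chain requires at least 2 distinct slots.
2 works (last occupied slot: 2): for example Deploy in 2, Migrate in 2, Sync in 1, Integrate in 1.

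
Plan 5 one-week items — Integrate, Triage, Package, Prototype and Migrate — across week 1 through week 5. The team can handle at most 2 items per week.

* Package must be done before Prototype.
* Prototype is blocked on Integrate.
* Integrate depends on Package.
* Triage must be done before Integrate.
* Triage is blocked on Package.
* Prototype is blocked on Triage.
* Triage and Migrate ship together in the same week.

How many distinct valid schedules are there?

Splitting on Integrate: it can be week 3 (2), week 4 (3). Listing each branch's schedules as (Triage, Package, Prototype, Migrate) by week number:
Integrate=week 3: (2,1,4,2) (2,1,5,2) — 2.
Integrate=week 4: (2,1,5,2) (3,1,5,3) (3,2,5,3) — 3.
Summing: 2 + 3 = 5.

5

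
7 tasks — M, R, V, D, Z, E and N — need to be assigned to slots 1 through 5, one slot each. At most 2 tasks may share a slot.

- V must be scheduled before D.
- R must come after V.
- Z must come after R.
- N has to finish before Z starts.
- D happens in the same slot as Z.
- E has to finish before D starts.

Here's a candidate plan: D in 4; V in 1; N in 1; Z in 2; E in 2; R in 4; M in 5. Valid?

No — it violates: Z must come after R

Z must come after R — violated.
V must be scheduled before D — holds.
N has to finish before Z starts — holds.
D happens in the same slot as Z — violated.
E has to finish before D starts — holds.
R must come after V — holds.
At most 2 tasks may share a slot — holds.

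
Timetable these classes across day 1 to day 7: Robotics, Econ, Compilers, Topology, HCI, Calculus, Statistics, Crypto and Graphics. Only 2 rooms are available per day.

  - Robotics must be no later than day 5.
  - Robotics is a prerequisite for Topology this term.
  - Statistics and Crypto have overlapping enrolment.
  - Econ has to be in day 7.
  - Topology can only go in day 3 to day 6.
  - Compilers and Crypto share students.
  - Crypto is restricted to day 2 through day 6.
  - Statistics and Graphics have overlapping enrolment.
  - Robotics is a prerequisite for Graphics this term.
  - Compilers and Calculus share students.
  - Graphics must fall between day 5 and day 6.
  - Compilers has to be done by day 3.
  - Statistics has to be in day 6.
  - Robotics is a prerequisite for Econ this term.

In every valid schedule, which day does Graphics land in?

Graphics's window is day 5–day 6.
Statistics is fixed at day 6, and Graphics can't share a day with Statistics.
So Graphics must be day 5.

day 5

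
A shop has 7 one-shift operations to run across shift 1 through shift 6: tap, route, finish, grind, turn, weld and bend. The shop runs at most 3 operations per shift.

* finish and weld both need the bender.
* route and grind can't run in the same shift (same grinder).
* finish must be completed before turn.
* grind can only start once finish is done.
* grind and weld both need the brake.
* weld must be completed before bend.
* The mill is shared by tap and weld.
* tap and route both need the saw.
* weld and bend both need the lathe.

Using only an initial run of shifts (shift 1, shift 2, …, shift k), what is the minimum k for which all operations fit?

The precedence chain requires at least 2 distinct shifts.
With at most 3 per shift and 7 operations, at least 3 shifts are needed.
3 works (last occupied shift: shift 3): for example bend -> shift 3, tap -> shift 1, finish -> shift 1, weld -> shift 2, turn -> shift 2, grind -> shift 3, route -> shift 2.

3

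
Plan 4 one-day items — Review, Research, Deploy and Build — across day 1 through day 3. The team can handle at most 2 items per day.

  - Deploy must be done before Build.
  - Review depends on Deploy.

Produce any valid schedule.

Deploy=day 1; Review=day 2; Research=day 1; Build=day 2

Checking: Deploy(day 1) before Build(day 2); Deploy(day 1) before Review(day 2); max 2 per day (cap 2).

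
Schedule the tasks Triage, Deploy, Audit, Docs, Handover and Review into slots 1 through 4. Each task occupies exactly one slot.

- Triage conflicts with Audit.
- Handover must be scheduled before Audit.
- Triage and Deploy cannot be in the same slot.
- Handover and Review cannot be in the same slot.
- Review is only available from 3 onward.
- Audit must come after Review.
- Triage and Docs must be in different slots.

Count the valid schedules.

54

Splitting on Triage: it can be 1 (18), 2 (18), 3 (18). Listing each branch's schedules as (Deploy, Audit, Docs, Handover, Review):
Triage=1: (2,4,2,1,3) (2,4,2,2,3) (2,4,3,1,3) (2,4,3,2,3) (2,4,4,1,3) (2,4,4,2,3) (3,4,2,1,3) (3,4,2,2,3) (3,4,3,1,3) (3,4,3,2,3) (3,4,4,1,3) (3,4,4,2,3) (4,4,2,1,3) (4,4,2,2,3) (4,4,3,1,3) (4,4,3,2,3) (4,4,4,1,3) (4,4,4,2,3) — 18.
Triage=2: (1,4,1,1,3) (1,4,1,2,3) (1,4,3,1,3) (1,4,3,2,3) (1,4,4,1,3) (1,4,4,2,3) (3,4,1,1,3) (3,4,1,2,3) (3,4,3,1,3) (3,4,3,2,3) (3,4,4,1,3) (3,4,4,2,3) (4,4,1,1,3) (4,4,1,2,3) (4,4,3,1,3) (4,4,3,2,3) (4,4,4,1,3) (4,4,4,2,3) — 18.
Triage=3: (1,4,1,1,3) (1,4,1,2,3) (1,4,2,1,3) (1,4,2,2,3) (1,4,4,1,3) (1,4,4,2,3) (2,4,1,1,3) (2,4,1,2,3) (2,4,2,1,3) (2,4,2,2,3) (2,4,4,1,3) (2,4,4,2,3) (4,4,1,1,3) (4,4,1,2,3) (4,4,2,1,3) (4,4,2,2,3) (4,4,4,1,3) (4,4,4,2,3) — 18.
Summing: 18 + 18 + 18 = 54.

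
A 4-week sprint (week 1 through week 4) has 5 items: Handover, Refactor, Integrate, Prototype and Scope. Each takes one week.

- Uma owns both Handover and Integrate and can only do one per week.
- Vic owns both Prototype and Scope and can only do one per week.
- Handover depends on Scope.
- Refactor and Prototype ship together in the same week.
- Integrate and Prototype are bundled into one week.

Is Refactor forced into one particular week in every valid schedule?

Refactor can be week 1 (e.g. Prototype -> week 1; Refactor -> week 1; Scope -> week 2; Integrate -> week 1; Handover -> week 3) or week 2 (e.g. Scope -> week 1, Refactor -> week 2, Handover -> week 3, Prototype -> week 2, Integrate -> week 2).

No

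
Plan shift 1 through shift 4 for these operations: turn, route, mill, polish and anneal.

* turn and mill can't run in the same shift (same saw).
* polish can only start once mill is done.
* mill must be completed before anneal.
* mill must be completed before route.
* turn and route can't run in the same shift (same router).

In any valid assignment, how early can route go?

Precedence pushes route to at least shift 2.
route at shift 2 is achievable: anneal=shift 2, route=shift 2, mill=shift 1, turn=shift 3, polish=shift 2.

shift 2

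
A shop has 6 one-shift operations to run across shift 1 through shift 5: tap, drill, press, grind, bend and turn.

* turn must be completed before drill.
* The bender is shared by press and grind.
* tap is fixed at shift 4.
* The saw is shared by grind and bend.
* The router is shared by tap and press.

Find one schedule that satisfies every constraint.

drill=shift 2, press=shift 1, tap=shift 4, bend=shift 1, turn=shift 1, grind=shift 2

Checking: turn(shift 1) before drill(shift 2); tap(shift 4) != press(shift 1); grind(shift 2) != bend(shift 1); press(shift 1) != grind(shift 2); tap=shift 4 in [shift 4,shift 4].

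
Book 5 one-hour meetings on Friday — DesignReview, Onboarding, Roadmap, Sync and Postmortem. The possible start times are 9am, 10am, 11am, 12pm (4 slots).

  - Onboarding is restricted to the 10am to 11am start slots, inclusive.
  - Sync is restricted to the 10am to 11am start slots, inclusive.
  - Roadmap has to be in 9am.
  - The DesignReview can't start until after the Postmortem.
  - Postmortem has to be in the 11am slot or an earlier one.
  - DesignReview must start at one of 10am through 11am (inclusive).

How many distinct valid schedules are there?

Splitting on DesignReview: it can be 10am (4), 11am (8). Listing each branch's schedules as (Onboarding, Roadmap, Sync, Postmortem):
DesignReview=10am: (10am,9am,10am,9am) (10am,9am,11am,9am) (11am,9am,10am,9am) (11am,9am,11am,9am) — 4.
DesignReview=11am: (10am,9am,10am,9am) (10am,9am,10am,10am) (10am,9am,11am,9am) (10am,9am,11am,10am) (11am,9am,10am,9am) (11am,9am,10am,10am) (11am,9am,11am,9am) (11am,9am,11am,10am) — 8.
Summing: 4 + 8 = 12.

12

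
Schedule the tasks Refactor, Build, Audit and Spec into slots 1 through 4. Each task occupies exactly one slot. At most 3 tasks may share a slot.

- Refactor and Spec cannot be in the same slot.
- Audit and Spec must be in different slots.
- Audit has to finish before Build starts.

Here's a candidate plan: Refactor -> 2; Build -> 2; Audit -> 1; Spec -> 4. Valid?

Refactor and Spec cannot be in the same slot — holds.
Audit has to finish before Build starts — holds.
Audit and Spec must be in different slots — holds.
At most 3 tasks may share a slot — holds.

Yes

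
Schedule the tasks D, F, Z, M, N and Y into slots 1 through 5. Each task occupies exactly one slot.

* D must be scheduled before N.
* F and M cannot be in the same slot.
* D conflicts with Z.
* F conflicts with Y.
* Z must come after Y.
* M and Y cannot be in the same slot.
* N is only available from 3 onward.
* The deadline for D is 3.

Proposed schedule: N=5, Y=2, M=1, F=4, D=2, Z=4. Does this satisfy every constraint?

The deadline for D is 3 — holds.
F and M cannot be in the same slot — holds.
F conflicts with Y — holds.
Z must come after Y — holds.
D conflicts with Z — holds.
M and Y cannot be in the same slot — holds.
N is only available from 3 onward — holds.
D must be scheduled before N — holds.

Yes, all constraints hold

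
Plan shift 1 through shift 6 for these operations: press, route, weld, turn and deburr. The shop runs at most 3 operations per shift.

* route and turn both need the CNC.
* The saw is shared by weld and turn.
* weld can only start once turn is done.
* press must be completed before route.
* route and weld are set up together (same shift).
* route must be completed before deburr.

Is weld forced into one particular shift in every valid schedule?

weld can be shift 2 (e.g. weld=shift 2; deburr=shift 3; route=shift 2; turn=shift 1; press=shift 1) or shift 3 (e.g. weld in shift 3, deburr in shift 4, turn in shift 1, press in shift 1, route in shift 3).

No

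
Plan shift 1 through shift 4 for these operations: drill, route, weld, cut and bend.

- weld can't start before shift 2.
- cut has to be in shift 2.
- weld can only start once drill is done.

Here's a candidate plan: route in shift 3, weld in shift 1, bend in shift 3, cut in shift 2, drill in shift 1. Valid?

No. weld can't start before shift 2 is not satisfied.

weld can only start once drill is done — violated.
weld can't start before shift 2 — violated.
cut has to be in shift 2 — holds.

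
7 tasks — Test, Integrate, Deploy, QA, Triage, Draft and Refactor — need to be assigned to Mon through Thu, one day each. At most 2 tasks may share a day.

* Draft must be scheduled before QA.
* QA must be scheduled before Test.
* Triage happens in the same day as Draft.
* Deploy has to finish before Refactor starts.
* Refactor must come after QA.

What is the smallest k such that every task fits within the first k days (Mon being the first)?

4 days

The precedence chain requires at least 3 distinct days.
With at most 2 per day and 7 tasks, at least 4 days are needed.
4 works (last occupied day: Thu): for example Deploy -> Tue, Integrate -> Thu, QA -> Tue, Triage -> Mon, Refactor -> Wed, Test -> Wed, Draft -> Mon.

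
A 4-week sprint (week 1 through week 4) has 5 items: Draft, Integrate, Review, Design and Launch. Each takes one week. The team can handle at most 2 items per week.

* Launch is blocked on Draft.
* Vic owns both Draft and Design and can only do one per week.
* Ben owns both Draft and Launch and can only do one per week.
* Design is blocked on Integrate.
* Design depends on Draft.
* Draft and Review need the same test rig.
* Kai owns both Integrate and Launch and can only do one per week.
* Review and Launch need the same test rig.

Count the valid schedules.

54

Splitting on Draft: it can be week 1 (30), week 2 (18), week 3 (6). Listing each branch's schedules as (Integrate, Review, Design, Launch) by week number:
Draft=week 1: (1,2,2,3) (1,2,2,4) (1,2,3,3) (1,2,3,4) (1,2,4,3) (1,2,4,4) (1,3,2,2) (1,3,2,4) (1,3,3,2) (1,3,3,4) (1,3,4,2) (1,3,4,4) (1,4,2,2) (1,4,2,3) (1,4,3,2) (1,4,3,3) (1,4,4,2) (1,4,4,3) (2,2,3,3) (2,2,3,4) (2,2,4,3) (2,2,4,4) (2,3,3,4) (2,3,4,4) (2,4,3,3) (2,4,4,3) (3,2,4,4) (3,3,4,2) (3,3,4,4) (3,4,4,2) — 30.
Draft=week 2: (1,1,3,3) (1,1,3,4) (1,1,4,3) (1,1,4,4) (1,3,3,4) (1,3,4,4) (1,4,3,3) (1,4,4,3) (2,1,3,3) (2,1,3,4) (2,1,4,3) (2,1,4,4) (2,3,3,4) (2,3,4,4) (2,4,3,3) (2,4,4,3) (3,1,4,4) (3,3,4,4) — 18.
Draft=week 3: (1,1,4,4) (1,2,4,4) (2,1,4,4) (2,2,4,4) (3,1,4,4) (3,2,4,4) — 6.
Summing: 30 + 18 + 6 = 54.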